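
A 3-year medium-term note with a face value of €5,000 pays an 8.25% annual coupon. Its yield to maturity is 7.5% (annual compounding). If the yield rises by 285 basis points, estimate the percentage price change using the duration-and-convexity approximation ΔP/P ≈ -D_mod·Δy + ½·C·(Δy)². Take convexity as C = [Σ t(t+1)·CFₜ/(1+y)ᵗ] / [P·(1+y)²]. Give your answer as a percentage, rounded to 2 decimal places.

-6.99%

With y = 0.075:
  t   CF        PV=CF/(1+0.075)^t    t·PV        t(t+1)·PV
  1       412.50       383.7209       383.7209         767.4419
  2       412.50       356.9497       713.8994       2,141.6982
  3     5,412.50     4,356.8491    13,070.5472      52,282.1890
  Σ                  5,097.5197    14,168.1676      55,191.3291
P = 5,097.5197; D_Mac = 2.77942 yrs; D_mod = 2.58551 yrs; C = 9.36904.
Duration effect: -2.58551 × (+0.0285) = -0.073687
Convexity effect: 0.5 × 9.36904 × (0.0285)² = +0.0038050
ΔP/P ≈ -0.073687 + 0.0038050 = -0.069882 = -6.9882%.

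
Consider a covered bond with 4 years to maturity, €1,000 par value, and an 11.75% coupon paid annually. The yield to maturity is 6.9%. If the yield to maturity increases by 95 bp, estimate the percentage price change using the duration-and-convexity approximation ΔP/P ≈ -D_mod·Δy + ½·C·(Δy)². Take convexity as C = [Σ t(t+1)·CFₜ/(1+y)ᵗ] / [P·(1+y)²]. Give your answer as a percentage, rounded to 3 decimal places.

-3.008%

With y = 0.069:
  t   CF        PV=CF/(1+0.069)^t    t·PV        t(t+1)·PV
  1       117.50       109.9158       109.9158         219.8316
  2       117.50       102.8211       205.6423         616.9269
  3       117.50        96.1844       288.5533       1,154.2131
  4     1,117.50       855.7299     3,422.9196      17,114.5982
  Σ                  1,164.6513     4,027.0310      19,105.5698
P = 1,164.6513; D_Mac = 3.45771 yrs; D_mod = 3.23453 yrs; C = 14.35518.
Duration effect: -3.23453 × (+0.0095) = -0.030728
Convexity effect: 0.5 × 14.35518 × (0.0095)² = +0.0006478
ΔP/P ≈ -0.030728 + 0.0006478 = -0.030080 = -3.0080%.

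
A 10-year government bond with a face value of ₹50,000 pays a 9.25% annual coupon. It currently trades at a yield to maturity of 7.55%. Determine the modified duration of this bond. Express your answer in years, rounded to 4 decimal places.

6.6098 years

Periodic yield y = 0.0755. First find Macaulay duration:
  t   CF        PV=CF/(1+0.0755)^t    t·PV
  1     4,625.00     4,300.3254     4,300.3254
  2     4,625.00     3,998.4430     7,996.8860
  3     4,625.00     3,717.7527    11,153.2580
  4     4,625.00     3,456.7668    13,827.0671
  5     4,625.00     3,214.1021    16,070.5103
  6     4,625.00     2,988.4724    17,930.8344
  7     4,625.00     2,778.6819    19,450.7734
  8     4,625.00     2,583.6187    20,668.9496
  9     4,625.00     2,402.2489    21,620.2402
  10   54,625.00    26,380.7600   263,807.5999
  Σ                 55,821.1718   396,826.4442
P = 55,821.1718; Macaulay duration = 396,826.4442 / 55,821.1718 = 7.10889 years.
Modified duration = D_Mac / (1 + y) = 7.10889 / 1.0755 = 6.60984 years.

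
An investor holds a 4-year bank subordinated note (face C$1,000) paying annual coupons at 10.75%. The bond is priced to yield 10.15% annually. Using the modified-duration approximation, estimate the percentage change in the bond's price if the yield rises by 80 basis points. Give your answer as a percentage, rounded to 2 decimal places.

-2.51%

Periodic yield y = 0.1015. Modified duration first:
  t   CF        PV=CF/(1+0.1015)^t    t·PV
  1       107.50        97.5942        97.5942
  2       107.50        88.6012       177.2023
  3       107.50        80.4368       241.3105
  4     1,107.50       752.3254     3,009.3016
  Σ                  1,018.9576     3,525.4087
P = 1,018.9576; D_Mac = 3.45982 yrs; D_mod = 3.45982/(1+0.1015) = 3.14101 yrs.
ΔP/P ≈ -D_mod · Δy = -3.14101 × (+0.008) = -0.025128 = -2.5128%.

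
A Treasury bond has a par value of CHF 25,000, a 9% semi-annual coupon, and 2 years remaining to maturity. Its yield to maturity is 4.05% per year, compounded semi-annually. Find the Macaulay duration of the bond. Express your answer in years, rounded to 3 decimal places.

Periodic yield y = 0.02025. Discount each cash flow and weight by its period:
  t   CF        PV=CF/(1+0.02025)^t    t·PV
  1     1,125.00     1,102.6709     1,102.6709
  2     1,125.00     1,080.7850     2,161.5700
  3     1,125.00     1,059.3335     3,178.0005
  4    26,125.00    24,111.8140    96,447.2561
  Σ                 27,354.6035   102,889.4976
Price P = Σ PV = 27,354.6035.
Macaulay duration = Σ(t·PV) / P = 102,889.4976 / 27,354.6035 = 3.76132 half-year periods.
In years: 3.76132 / 2 = 1.88066 years.

1.881 years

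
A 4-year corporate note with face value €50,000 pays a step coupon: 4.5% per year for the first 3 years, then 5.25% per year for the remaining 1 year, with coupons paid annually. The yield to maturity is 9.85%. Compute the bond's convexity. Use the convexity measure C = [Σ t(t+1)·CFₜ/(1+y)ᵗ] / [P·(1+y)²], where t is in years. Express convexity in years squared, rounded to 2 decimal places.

15.05

With y = 0.0985:
  t   CF        PV=CF/(1+0.0985)^t    t·PV        t(t+1)·PV
  1     2,250.00     2,048.2476     2,048.2476       4,096.4952
  2     2,250.00     1,864.5859     3,729.1718      11,187.5154
  3     2,250.00     1,697.3927     5,092.1782      20,368.7126
  4    52,625.00    36,140.3092   144,561.2368     722,806.1839
  Σ                 41,750.5354   155,430.8343     758,458.9071
P = 41,750.5354.
Convexity = Σ t(t+1)·PV / [P·(1+y)²] = 758,458.9071 / (41,750.5354 × 1.206702) = 15.05462.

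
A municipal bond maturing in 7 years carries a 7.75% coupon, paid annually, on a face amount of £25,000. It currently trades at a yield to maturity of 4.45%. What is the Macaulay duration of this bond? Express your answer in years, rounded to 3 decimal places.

Periodic yield y = 0.0445. Discount each cash flow and weight by its year:
  t   CF        PV=CF/(1+0.0445)^t    t·PV
  1     1,937.50     1,854.9545     1,854.9545
  2     1,937.50     1,775.9258     3,551.8516
  3     1,937.50     1,700.2641     5,100.7922
  4     1,937.50     1,627.8258     6,511.3033
  5     1,937.50     1,558.4737     7,792.3687
  6     1,937.50     1,492.0763     8,952.4581
  7    26,937.50    19,860.8658   139,026.0607
  Σ                 29,870.3862   172,789.7892
Price P = Σ PV = 29,870.3862.
Macaulay duration = Σ(t·PV) / P = 172,789.7892 / 29,870.3862 = 5.78465 years.

5.785 years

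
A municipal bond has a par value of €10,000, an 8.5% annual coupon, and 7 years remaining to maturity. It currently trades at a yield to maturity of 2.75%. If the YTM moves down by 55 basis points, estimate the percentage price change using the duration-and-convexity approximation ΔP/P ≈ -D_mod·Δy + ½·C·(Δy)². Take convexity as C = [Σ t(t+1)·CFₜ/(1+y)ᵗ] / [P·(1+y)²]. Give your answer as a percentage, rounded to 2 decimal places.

With y = 0.0275:
  t   CF        PV=CF/(1+0.0275)^t    t·PV        t(t+1)·PV
  1       850.00       827.2506       827.2506       1,654.5012
  2       850.00       805.1101     1,610.2202       4,830.6605
  3       850.00       783.5621     2,350.6864       9,402.7455
  4       850.00       762.5909     3,050.3635      15,251.8175
  5       850.00       742.1809     3,710.9045      22,265.4270
  6       850.00       722.3172     4,333.9031      30,337.3214
  7    10,850.00     8,973.3979    62,813.7851     502,510.2808
  Σ                 13,616.4096    78,697.1133     586,252.7538
P = 13,616.4096; D_Mac = 5.77958 yrs; D_mod = 5.62489 yrs; C = 40.78107.
Duration effect: -5.62489 × (-0.0055) = +0.030937
Convexity effect: 0.5 × 40.78107 × (-0.0055)² = +0.0006168
ΔP/P ≈ +0.030937 + 0.0006168 = +0.031554 = +3.1554%.

+3.16%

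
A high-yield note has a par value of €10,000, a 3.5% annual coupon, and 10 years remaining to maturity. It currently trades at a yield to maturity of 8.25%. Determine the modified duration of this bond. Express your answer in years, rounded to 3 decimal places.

Periodic yield y = 0.0825. First find Macaulay duration:
  t   CF        PV=CF/(1+0.0825)^t    t·PV
  1       350.00       323.3256       323.3256
  2       350.00       298.6842       597.3684
  3       350.00       275.9207       827.7622
  4       350.00       254.8921     1,019.5685
  5       350.00       235.4662     1,177.3308
  6       350.00       217.5207     1,305.1243
  7       350.00       200.9429     1,406.6004
  8       350.00       185.6286     1,485.0285
  9       350.00       171.4814     1,543.3322
  10   10,350.00     4,684.4790    46,844.7903
  Σ                  6,848.3414    56,530.2313
P = 6,848.3414; Macaulay duration = 56,530.2313 / 6,848.3414 = 8.25459 years.
Modified duration = D_Mac / (1 + y) = 8.25459 / 1.0825 = 7.62548 years.

7.625 years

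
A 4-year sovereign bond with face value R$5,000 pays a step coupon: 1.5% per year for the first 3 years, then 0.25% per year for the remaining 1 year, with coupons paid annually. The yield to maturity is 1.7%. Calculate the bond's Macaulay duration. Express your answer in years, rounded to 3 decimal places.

Periodic yield y = 0.017. Discount each cash flow and weight by its year:
  t   CF        PV=CF/(1+0.017)^t    t·PV
  1        75.00        73.7463        73.7463
  2        75.00        72.5136       145.0272
  3        75.00        71.3015       213.9044
  4     5,012.50     4,685.6579    18,742.6314
  Σ                  4,903.2192    19,175.3093
Price P = Σ PV = 4,903.2192.
Macaulay duration = Σ(t·PV) / P = 19,175.3093 / 4,903.2192 = 3.91076 years.

3.911 years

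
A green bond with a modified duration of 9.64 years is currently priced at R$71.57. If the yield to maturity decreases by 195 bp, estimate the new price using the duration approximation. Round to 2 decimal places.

R$85.02

Duration approximation: ΔP/P ≈ -D_mod · Δy = -9.64 × (-0.0195) = +0.187980.
New price ≈ 71.57 × (1 + 0.187980) = 85.0237286.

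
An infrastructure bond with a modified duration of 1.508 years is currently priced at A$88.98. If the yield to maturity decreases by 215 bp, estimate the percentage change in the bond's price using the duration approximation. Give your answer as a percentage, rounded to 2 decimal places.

Duration approximation: ΔP/P ≈ -D_mod · Δy = -1.508 × (-0.0215) = +0.032422.
As a percentage: +3.2422%.

+3.24%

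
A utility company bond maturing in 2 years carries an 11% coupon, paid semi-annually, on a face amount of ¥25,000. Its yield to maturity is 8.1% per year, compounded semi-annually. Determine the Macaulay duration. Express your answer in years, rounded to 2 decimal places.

Periodic yield y = 0.0405. Discount each cash flow and weight by its period:
  t   CF        PV=CF/(1+0.0405)^t    t·PV
  1     1,375.00     1,321.4801     1,321.4801
  2     1,375.00     1,270.0433     2,540.0866
  3     1,375.00     1,220.6087     3,661.8260
  4    26,375.00    22,502.1559    90,008.6238
  Σ                 26,314.2880    97,532.0164
Price P = Σ PV = 26,314.2880.
Macaulay duration = Σ(t·PV) / P = 97,532.0164 / 26,314.2880 = 3.70643 half-year periods.
In years: 3.70643 / 2 = 1.85321 years.

1.85 years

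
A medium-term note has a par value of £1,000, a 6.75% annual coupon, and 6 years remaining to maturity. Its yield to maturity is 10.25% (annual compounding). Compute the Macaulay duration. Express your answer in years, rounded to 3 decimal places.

Periodic yield y = 0.1025. Discount each cash flow and weight by its year:
  t   CF        PV=CF/(1+0.1025)^t    t·PV
  1        67.50        61.2245        61.2245
  2        67.50        55.5324       111.0648
  3        67.50        50.3695       151.1086
  4        67.50        45.6867       182.7466
  5        67.50        41.4391       207.1957
  6     1,067.50       594.4239     3,566.5437
  Σ                    848.6762     4,279.8840
Price P = Σ PV = 848.6762.
Macaulay duration = Σ(t·PV) / P = 4,279.8840 / 848.6762 = 5.04301 years.

5.043 years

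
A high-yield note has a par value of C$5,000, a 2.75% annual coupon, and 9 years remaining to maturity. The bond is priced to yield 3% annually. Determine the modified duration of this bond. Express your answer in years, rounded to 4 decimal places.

7.8481 years

Periodic yield y = 0.03. First find Macaulay duration:
  t   CF        PV=CF/(1+0.03)^t    t·PV
  1       137.50       133.4951       133.4951
  2       137.50       129.6069       259.2139
  3       137.50       125.8320       377.4959
  4       137.50       122.1670       488.6679
  5       137.50       118.6087       593.0435
  6       137.50       115.1541       690.9245
  7       137.50       111.8001       782.6006
  8       137.50       108.5438       868.3502
  9     5,137.50     3,937.4660    35,437.1937
  Σ                  4,902.6736    39,630.9853
P = 4,902.6736; Macaulay duration = 39,630.9853 / 4,902.6736 = 8.08355 years.
Modified duration = D_Mac / (1 + y) = 8.08355 / 1.03 = 7.84810 years.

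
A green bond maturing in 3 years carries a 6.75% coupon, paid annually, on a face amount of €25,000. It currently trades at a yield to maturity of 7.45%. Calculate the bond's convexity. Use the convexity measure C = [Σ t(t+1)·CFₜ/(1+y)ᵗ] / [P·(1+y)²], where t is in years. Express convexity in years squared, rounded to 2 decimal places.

With y = 0.0745:
  t   CF        PV=CF/(1+0.0745)^t    t·PV        t(t+1)·PV
  1     1,687.50     1,570.4979     1,570.4979       3,140.9958
  2     1,687.50     1,461.6081     2,923.2162       8,769.6486
  3    26,687.50    21,512.3885    64,537.1656     258,148.6623
  Σ                 24,544.4945    69,030.8797     270,059.3067
P = 24,544.4945.
Convexity = Σ t(t+1)·PV / [P·(1+y)²] = 270,059.3067 / (24,544.4945 × 1.154550) = 9.52998.

9.53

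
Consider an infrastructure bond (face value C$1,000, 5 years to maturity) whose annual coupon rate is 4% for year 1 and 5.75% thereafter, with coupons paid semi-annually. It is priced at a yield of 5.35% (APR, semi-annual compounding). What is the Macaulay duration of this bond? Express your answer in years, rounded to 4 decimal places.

4.4836 years

Periodic yield y = 0.02675. Discount each cash flow and weight by its period:
  t   CF        PV=CF/(1+0.02675)^t    t·PV
  1        20.00        19.4789        19.4789
  2        20.00        18.9715        37.9429
  3        28.75        26.5610        79.6829
  4        28.75        25.8690       103.4758
  5        28.75        25.1950       125.9750
  6        28.75        24.5386       147.2315
  7        28.75        23.8993       167.2950
  8        28.75        23.2766       186.2131
  9        28.75        22.6702       204.0318
  10    1,028.75       790.0648     7,900.6484
  Σ                  1,000.5249     8,971.9753
Price P = Σ PV = 1,000.5249.
Macaulay duration = Σ(t·PV) / P = 8,971.9753 / 1,000.5249 = 8.96727 half-year periods.
In years: 8.96727 / 2 = 4.48363 years.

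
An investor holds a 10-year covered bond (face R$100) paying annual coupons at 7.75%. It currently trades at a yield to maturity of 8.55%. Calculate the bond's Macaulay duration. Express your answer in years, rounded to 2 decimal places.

7.23 years

Periodic yield y = 0.0855. Discount each cash flow and weight by its year:
  t   CF        PV=CF/(1+0.0855)^t    t·PV
  1         7.75         7.1396         7.1396
  2         7.75         6.5772        13.1544
  3         7.75         6.0592        18.1775
  4         7.75         5.5819        22.3276
  5         7.75         5.1422        25.7112
  6         7.75         4.7372        28.4233
  7         7.75         4.3641        30.5486
  8         7.75         4.0203        32.1627
  9         7.75         3.7037        33.3331
  10      107.75        47.4372       474.3719
  Σ                     94.7626       685.3499
Price P = Σ PV = 94.7626.
Macaulay duration = Σ(t·PV) / P = 685.3499 / 94.7626 = 7.23228 years.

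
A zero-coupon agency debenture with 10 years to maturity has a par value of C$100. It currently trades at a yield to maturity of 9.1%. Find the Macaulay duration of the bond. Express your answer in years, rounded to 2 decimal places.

A zero-coupon bond has a single cash flow at maturity, so its Macaulay duration equals its maturity: 10 years.

10.00 years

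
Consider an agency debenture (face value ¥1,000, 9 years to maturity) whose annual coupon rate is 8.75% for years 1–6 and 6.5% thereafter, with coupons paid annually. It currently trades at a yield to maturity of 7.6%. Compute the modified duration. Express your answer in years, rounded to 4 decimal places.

6.1623 years

Periodic yield y = 0.076. First find Macaulay duration:
  t   CF        PV=CF/(1+0.076)^t    t·PV
  1        87.50        81.3197        81.3197
  2        87.50        75.5759       151.1519
  3        87.50        70.2379       210.7136
  4        87.50        65.2768       261.1073
  5        87.50        60.6662       303.3309
  6        87.50        56.3812       338.2873
  7        65.00        38.9249       272.4743
  8        65.00        36.1756       289.4044
  9     1,065.00       550.8574     4,957.7163
  Σ                  1,035.4155     6,865.5057
P = 1,035.4155; Macaulay duration = 6,865.5057 / 1,035.4155 = 6.63068 years.
Modified duration = D_Mac / (1 + y) = 6.63068 / 1.076 = 6.16234 years.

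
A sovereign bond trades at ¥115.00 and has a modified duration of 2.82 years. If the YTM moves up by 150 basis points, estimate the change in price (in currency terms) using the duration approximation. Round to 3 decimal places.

Duration approximation: ΔP/P ≈ -D_mod · Δy = -2.82 × (+0.015) = -0.042300.
ΔP ≈ 115.00 × (-0.042300) = -4.86450.

-¥4.865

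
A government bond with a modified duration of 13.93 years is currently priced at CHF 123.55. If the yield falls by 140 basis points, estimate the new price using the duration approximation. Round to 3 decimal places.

Duration approximation: ΔP/P ≈ -D_mod · Δy = -13.93 × (-0.014) = +0.195020.
New price ≈ 123.55 × (1 + 0.195020) = 147.644721.

CHF 147.645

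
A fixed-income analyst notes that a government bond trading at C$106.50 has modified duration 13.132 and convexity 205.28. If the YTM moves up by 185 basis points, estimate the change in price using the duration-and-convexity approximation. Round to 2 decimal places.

Duration effect: -D_mod·Δy = -13.132 × (+0.0185) = -0.242942
Convexity effect: ½·C·(Δy)² = 0.5 × 205.28 × (0.0185)² = +0.03512854
ΔP/P ≈ -0.242942 + 0.03512854 = -0.20781346
ΔP ≈ 106.50 × (-0.20781346) = -22.13213349.

-C$22.13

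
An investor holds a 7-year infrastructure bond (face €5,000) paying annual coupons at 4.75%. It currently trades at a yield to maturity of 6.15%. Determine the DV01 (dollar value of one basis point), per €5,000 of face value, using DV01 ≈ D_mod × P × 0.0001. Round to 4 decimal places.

€2.6386

Periodic yield y = 0.0615.
  t   CF        PV=CF/(1+0.0615)^t    t·PV
  1       237.50       223.7400       223.7400
  2       237.50       210.7772       421.5544
  3       237.50       198.5654       595.6963
  4       237.50       187.0612       748.2446
  5       237.50       176.2234       881.1171
  6       237.50       166.0136       996.0815
  7     5,237.50     3,448.9274    24,142.4915
  Σ                  4,611.3081    28,008.9253
P = 4,611.3081; D_Mac = 6.07397 yrs; D_mod = 5.72206 yrs.
DV01 ≈ 5.72206 × 4,611.3081 × 0.0001 = 2.638618.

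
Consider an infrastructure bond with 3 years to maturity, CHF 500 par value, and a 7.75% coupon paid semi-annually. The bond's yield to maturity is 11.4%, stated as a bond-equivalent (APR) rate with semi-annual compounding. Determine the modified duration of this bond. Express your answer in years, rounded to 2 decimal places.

2.57 years

Periodic yield y = 0.057. First find Macaulay duration:
  t   CF        PV=CF/(1+0.057)^t    t·PV
  1       19.375        18.3302        18.3302
  2       19.375        17.3417        34.6834
  3       19.375        16.4065        49.2196
  4       19.375        15.5218        62.0872
  5       19.375        14.6848        73.4238
  6      519.375       372.4184     2,234.5103
  Σ                    454.7033     2,472.2545
P = 454.7033; Macaulay duration = 2,472.2545 / 454.7033 = 5.43707 half-year periods = 2.71854 years.
Modified duration = D_Mac / (1 + y) = 2.71854 / 1.057 = 2.57194 years.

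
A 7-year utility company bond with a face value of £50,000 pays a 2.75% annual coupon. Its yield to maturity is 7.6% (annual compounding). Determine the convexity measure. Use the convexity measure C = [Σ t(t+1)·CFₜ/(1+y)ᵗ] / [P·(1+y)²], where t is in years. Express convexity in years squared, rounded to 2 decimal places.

With y = 0.076:
  t   CF        PV=CF/(1+0.076)^t    t·PV        t(t+1)·PV
  1     1,375.00     1,277.8810     1,277.8810       2,555.7621
  2     1,375.00     1,187.6218     2,375.2436       7,125.7307
  3     1,375.00     1,103.7377     3,311.2132      13,244.8526
  4     1,375.00     1,025.7785     4,103.1142      20,515.5710
  5     1,375.00       953.3258     4,766.6289      28,599.7737
  6     1,375.00       885.9905     5,315.9431      37,211.6014
  7    51,375.00    30,765.6387   215,359.4709   1,722,875.7673
  Σ                 37,199.9741   236,509.4949   1,832,129.0588
P = 37,199.9741.
Convexity = Σ t(t+1)·PV / [P·(1+y)²] = 1,832,129.0588 / (37,199.9741 × 1.157776) = 42.53916.

42.54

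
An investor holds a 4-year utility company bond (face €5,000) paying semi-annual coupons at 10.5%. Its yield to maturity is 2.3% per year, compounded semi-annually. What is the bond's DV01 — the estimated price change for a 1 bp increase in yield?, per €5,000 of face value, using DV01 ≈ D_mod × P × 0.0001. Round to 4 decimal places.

Periodic yield y = 0.0115.
  t   CF        PV=CF/(1+0.0115)^t    t·PV
  1       262.50       259.5156       259.5156
  2       262.50       256.5651       513.1301
  3       262.50       253.6481       760.9444
  4       262.50       250.7643     1,003.0573
  5       262.50       247.9133     1,239.5666
  6       262.50       245.0947     1,470.5684
  7       262.50       242.3082     1,696.1573
  8     5,262.50     4,802.4739    38,419.7911
  Σ                  6,558.2832    45,362.7309
P = 6,558.2832; D_Mac = 6.91686 half-year periods = 3.45843 yrs; D_mod = 3.41911 yrs.
DV01 ≈ 3.41911 × 6,558.2832 × 0.0001 = 2.242350.

€2.2423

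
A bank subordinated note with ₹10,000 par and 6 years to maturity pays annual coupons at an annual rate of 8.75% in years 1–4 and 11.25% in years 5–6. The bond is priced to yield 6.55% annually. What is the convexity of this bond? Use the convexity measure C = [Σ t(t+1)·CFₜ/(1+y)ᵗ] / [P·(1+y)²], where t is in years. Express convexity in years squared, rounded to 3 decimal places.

With y = 0.0655:
  t   CF        PV=CF/(1+0.0655)^t    t·PV        t(t+1)·PV
  1       875.00       821.2107       821.2107       1,642.4214
  2       875.00       770.7280     1,541.4560       4,624.3681
  3       875.00       723.3487     2,170.0460       8,680.1841
  4       875.00       678.8819     2,715.5276      13,577.6382
  5     1,125.00       819.1912     4,095.9558      24,575.7345
  6    11,125.00     7,602.9003    45,617.4018     319,321.8125
  Σ                 11,416.2607    56,961.5979     372,422.1589
P = 11,416.2607.
Convexity = Σ t(t+1)·PV / [P·(1+y)²] = 372,422.1589 / (11,416.2607 × 1.135290) = 28.73457.

28.735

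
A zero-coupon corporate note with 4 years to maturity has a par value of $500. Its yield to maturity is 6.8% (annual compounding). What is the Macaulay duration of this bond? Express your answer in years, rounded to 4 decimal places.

4.0000 years

A zero-coupon bond has a single cash flow at maturity, so its Macaulay duration equals its maturity: 4 years.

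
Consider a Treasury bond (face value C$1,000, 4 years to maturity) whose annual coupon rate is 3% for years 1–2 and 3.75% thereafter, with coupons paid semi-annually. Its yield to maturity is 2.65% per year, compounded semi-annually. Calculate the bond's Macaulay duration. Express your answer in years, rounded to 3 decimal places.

3.793 years

Periodic yield y = 0.01325. Discount each cash flow and weight by its period:
  t   CF        PV=CF/(1+0.01325)^t    t·PV
  1        15.00        14.8038        14.8038
  2        15.00        14.6103        29.2205
  3        15.00        14.4192        43.2576
  4        15.00        14.2307        56.9226
  5        18.75        17.5557        87.7785
  6        18.75        17.3261       103.9568
  7        18.75        17.0996       119.6969
  8     1,018.75       916.9269     7,335.4153
  Σ                  1,026.9723     7,791.0522
Price P = Σ PV = 1,026.9723.
Macaulay duration = Σ(t·PV) / P = 7,791.0522 / 1,026.9723 = 7.58643 half-year periods.
In years: 7.58643 / 2 = 3.79321 years.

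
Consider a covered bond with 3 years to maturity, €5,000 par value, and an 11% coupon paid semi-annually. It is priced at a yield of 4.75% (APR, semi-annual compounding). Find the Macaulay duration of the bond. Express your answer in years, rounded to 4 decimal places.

2.6669 years

Periodic yield y = 0.02375. Discount each cash flow and weight by its period:
  t   CF        PV=CF/(1+0.02375)^t    t·PV
  1       275.00       268.6203       268.6203
  2       275.00       262.3885       524.7771
  3       275.00       256.3014       768.9041
  4       275.00       250.3554     1,001.4218
  5       275.00       244.5474     1,222.7372
  6     5,275.00     4,582.0410    27,492.2463
  Σ                  5,864.2541    31,278.7067
Price P = Σ PV = 5,864.2541.
Macaulay duration = Σ(t·PV) / P = 31,278.7067 / 5,864.2541 = 5.33379 half-year periods.
In years: 5.33379 / 2 = 2.66690 years.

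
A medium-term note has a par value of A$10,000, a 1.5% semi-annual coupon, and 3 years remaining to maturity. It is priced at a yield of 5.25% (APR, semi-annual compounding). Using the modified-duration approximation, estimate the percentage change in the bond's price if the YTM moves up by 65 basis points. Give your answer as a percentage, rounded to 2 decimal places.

-1.86%

Periodic yield y = 0.02625. Modified duration first:
  t   CF        PV=CF/(1+0.02625)^t    t·PV
  1        75.00        73.0816        73.0816
  2        75.00        71.2123       142.4246
  3        75.00        69.3908       208.1723
  4        75.00        67.6159       270.4634
  5        75.00        65.8863       329.4317
  6    10,075.00     8,624.3433    51,746.0596
  Σ                  8,971.5301    52,769.6333
P = 8,971.5301; D_Mac = 5.88190 half-year periods = 2.94095 yrs; D_mod = 2.94095/(1+0.02625) = 2.86572 yrs.
ΔP/P ≈ -D_mod · Δy = -2.86572 × (+0.0065) = -0.018627 = -1.8627%.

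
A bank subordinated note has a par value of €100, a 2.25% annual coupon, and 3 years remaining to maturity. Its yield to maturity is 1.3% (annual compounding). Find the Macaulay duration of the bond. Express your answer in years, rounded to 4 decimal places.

Periodic yield y = 0.013. Discount each cash flow and weight by its year:
  t   CF        PV=CF/(1+0.013)^t    t·PV
  1         2.25         2.2211         2.2211
  2         2.25         2.1926         4.3852
  3       102.25        98.3637       295.0912
  Σ                    102.7775       301.6976
Price P = Σ PV = 102.7775.
Macaulay duration = Σ(t·PV) / P = 301.6976 / 102.7775 = 2.93544 years.

2.9354 years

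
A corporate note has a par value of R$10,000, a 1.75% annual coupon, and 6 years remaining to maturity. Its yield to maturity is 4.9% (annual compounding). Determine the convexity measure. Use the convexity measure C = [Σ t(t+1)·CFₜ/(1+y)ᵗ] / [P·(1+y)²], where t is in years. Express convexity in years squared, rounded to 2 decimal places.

With y = 0.049:
  t   CF        PV=CF/(1+0.049)^t    t·PV        t(t+1)·PV
  1       175.00       166.8255       166.8255         333.6511
  2       175.00       159.0329       318.0659         954.1976
  3       175.00       151.6043       454.8130       1,819.2519
  4       175.00       144.5227       578.0908       2,890.4542
  5       175.00       137.7719       688.8594       4,133.1566
  6    10,175.00     7,636.2737    45,817.6425     320,723.4974
  Σ                  8,396.0311    48,024.2971     330,854.2088
P = 8,396.0311.
Convexity = Σ t(t+1)·PV / [P·(1+y)²] = 330,854.2088 / (8,396.0311 × 1.100401) = 35.81060.

35.81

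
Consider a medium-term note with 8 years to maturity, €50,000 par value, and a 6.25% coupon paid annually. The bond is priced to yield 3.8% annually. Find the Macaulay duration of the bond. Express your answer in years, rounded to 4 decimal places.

Periodic yield y = 0.038. Discount each cash flow and weight by its year:
  t   CF        PV=CF/(1+0.038)^t    t·PV
  1     3,125.00     3,010.5973     3,010.5973
  2     3,125.00     2,900.3828     5,800.7655
  3     3,125.00     2,794.2030     8,382.6091
  4     3,125.00     2,691.9104    10,767.6418
  5     3,125.00     2,593.3627    12,966.8133
  6     3,125.00     2,498.4226    14,990.5356
  7     3,125.00     2,406.9582    16,848.7074
  8    53,125.00    39,420.3172   315,362.5379
  Σ                 58,316.1542   388,130.2079
Price P = Σ PV = 58,316.1542.
Macaulay duration = Σ(t·PV) / P = 388,130.2079 / 58,316.1542 = 6.65562 years.

6.6556 years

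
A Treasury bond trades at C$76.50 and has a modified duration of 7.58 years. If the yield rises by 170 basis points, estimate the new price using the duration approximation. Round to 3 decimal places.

C$66.642

Duration approximation: ΔP/P ≈ -D_mod · Δy = -7.58 × (+0.017) = -0.128860.
New price ≈ 76.50 × (1 - 0.128860) = 66.64221.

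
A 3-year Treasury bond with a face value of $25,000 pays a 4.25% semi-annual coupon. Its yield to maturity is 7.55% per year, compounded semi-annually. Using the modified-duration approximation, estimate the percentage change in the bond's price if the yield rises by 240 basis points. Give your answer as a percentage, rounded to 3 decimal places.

Periodic yield y = 0.03775. Modified duration first:
  t   CF        PV=CF/(1+0.03775)^t    t·PV
  1       531.25       511.9248       511.9248
  2       531.25       493.3027       986.6053
  3       531.25       475.3579     1,426.0737
  4       531.25       458.0659     1,832.2637
  5       531.25       441.4030     2,207.0148
  6    25,531.25    20,441.6348   122,649.8090
  Σ                 22,821.6891   129,613.6913
P = 22,821.6891; D_Mac = 5.67941 half-year periods = 2.83970 yrs; D_mod = 2.83970/(1+0.03775) = 2.73640 yrs.
ΔP/P ≈ -D_mod · Δy = -2.73640 × (+0.024) = -0.065674 = -6.5674%.

-6.567%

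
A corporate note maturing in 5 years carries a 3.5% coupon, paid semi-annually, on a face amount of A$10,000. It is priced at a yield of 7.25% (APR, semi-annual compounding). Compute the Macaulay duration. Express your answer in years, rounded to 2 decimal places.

4.59 years

Periodic yield y = 0.03625. Discount each cash flow and weight by its period:
  t   CF        PV=CF/(1+0.03625)^t    t·PV
  1       175.00       168.8782       168.8782
  2       175.00       162.9705       325.9410
  3       175.00       157.2695       471.8084
  4       175.00       151.7679       607.0715
  5       175.00       146.4588       732.2938
  6       175.00       141.3353       848.0121
  7       175.00       136.3912       954.7382
  8       175.00       131.6199     1,052.9595
  9       175.00       127.0156     1,143.1406
  10   10,175.00     7,126.7083    71,267.0828
  Σ                  8,450.4151    77,571.9261
Price P = Σ PV = 8,450.4151.
Macaulay duration = Σ(t·PV) / P = 77,571.9261 / 8,450.4151 = 9.17966 half-year periods.
In years: 9.17966 / 2 = 4.58983 years.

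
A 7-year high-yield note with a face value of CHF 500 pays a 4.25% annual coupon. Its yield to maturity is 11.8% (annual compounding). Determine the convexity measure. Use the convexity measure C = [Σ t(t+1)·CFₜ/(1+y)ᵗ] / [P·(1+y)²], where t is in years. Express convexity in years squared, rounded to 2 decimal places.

36.22

With y = 0.118:
  t   CF        PV=CF/(1+0.118)^t    t·PV        t(t+1)·PV
  1        21.25        19.0072        19.0072          38.0143
  2        21.25        17.0010        34.0021         102.0062
  3        21.25        15.2066        45.6199         182.4798
  4        21.25        13.6017        54.4066         272.0331
  5        21.25        12.1661        60.8303         364.9818
  6        21.25        10.8820        65.2919         457.0434
  7       521.25       238.7555     1,671.2887      13,370.3098
  Σ                    326.6201     1,950.4467      14,786.8683
P = 326.6201.
Convexity = Σ t(t+1)·PV / [P·(1+y)²] = 14,786.8683 / (326.6201 × 1.249924) = 36.22011.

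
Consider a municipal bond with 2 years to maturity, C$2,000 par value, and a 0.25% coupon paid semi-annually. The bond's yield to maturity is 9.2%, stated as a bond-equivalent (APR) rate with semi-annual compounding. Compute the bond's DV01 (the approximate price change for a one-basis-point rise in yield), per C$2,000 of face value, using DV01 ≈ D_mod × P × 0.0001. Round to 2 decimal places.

Periodic yield y = 0.046.
  t   CF        PV=CF/(1+0.046)^t    t·PV
  1         2.50         2.3901         2.3901
  2         2.50         2.2849         4.5699
  3         2.50         2.1845         6.5534
  4     2,002.50     1,672.8068     6,691.2272
  Σ                  1,679.6663     6,704.7406
P = 1,679.6663; D_Mac = 3.99171 half-year periods = 1.99585 yrs; D_mod = 1.90808 yrs.
DV01 ≈ 1.90808 × 1,679.6663 × 0.0001 = 0.320494.

C$0.32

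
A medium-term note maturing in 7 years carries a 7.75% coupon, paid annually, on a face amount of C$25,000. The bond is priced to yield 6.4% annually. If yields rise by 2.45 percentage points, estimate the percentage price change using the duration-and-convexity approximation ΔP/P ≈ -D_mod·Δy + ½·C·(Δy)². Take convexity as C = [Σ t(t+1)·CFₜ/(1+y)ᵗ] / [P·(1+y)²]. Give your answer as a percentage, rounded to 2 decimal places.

With y = 0.064:
  t   CF        PV=CF/(1+0.064)^t    t·PV        t(t+1)·PV
  1     1,937.50     1,820.9586     1,820.9586       3,641.9173
  2     1,937.50     1,711.4273     3,422.8546      10,268.5638
  3     1,937.50     1,608.4843     4,825.4529      19,301.8116
  4     1,937.50     1,511.7334     6,046.9335      30,234.6674
  5     1,937.50     1,420.8020     7,104.0102      42,624.0611
  6     1,937.50     1,335.3403     8,012.0416      56,084.2910
  7    26,937.50    17,448.8131   122,141.6920     977,133.5358
  Σ                 26,857.5591   153,373.9434   1,139,288.8481
P = 26,857.5591; D_Mac = 5.71064 yrs; D_mod = 5.36715 yrs; C = 37.47003.
Duration effect: -5.36715 × (+0.0245) = -0.131495
Convexity effect: 0.5 × 37.47003 × (0.0245)² = +0.0112457
ΔP/P ≈ -0.131495 + 0.0112457 = -0.120249 = -12.0249%.

-12.02%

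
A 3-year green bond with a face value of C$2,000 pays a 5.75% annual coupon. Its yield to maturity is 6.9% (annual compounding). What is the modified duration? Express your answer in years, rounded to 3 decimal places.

Periodic yield y = 0.069. First find Macaulay duration:
  t   CF        PV=CF/(1+0.069)^t    t·PV
  1       115.00       107.5772       107.5772
  2       115.00       100.6335       201.2669
  3     2,115.00     1,731.3196     5,193.9589
  Σ                  1,939.5303     5,502.8030
P = 1,939.5303; Macaulay duration = 5,502.8030 / 1,939.5303 = 2.83718 years.
Modified duration = D_Mac / (1 + y) = 2.83718 / 1.069 = 2.65405 years.

2.654 years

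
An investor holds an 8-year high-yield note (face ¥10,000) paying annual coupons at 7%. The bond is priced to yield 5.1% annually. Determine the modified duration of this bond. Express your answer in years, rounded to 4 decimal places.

Periodic yield y = 0.051. First find Macaulay duration:
  t   CF        PV=CF/(1+0.051)^t    t·PV
  1       700.00       666.0324       666.0324
  2       700.00       633.7130     1,267.4260
  3       700.00       602.9619     1,808.8858
  4       700.00       573.7031     2,294.8123
  5       700.00       545.8640     2,729.3200
  6       700.00       519.3758     3,116.2550
  7       700.00       494.1730     3,459.2111
  8    10,700.00     7,187.2384    57,497.9070
  Σ                 11,223.0616    72,839.8497
P = 11,223.0616; Macaulay duration = 72,839.8497 / 11,223.0616 = 6.49019 years.
Modified duration = D_Mac / (1 + y) = 6.49019 / 1.051 = 6.17526 years.

6.1753 years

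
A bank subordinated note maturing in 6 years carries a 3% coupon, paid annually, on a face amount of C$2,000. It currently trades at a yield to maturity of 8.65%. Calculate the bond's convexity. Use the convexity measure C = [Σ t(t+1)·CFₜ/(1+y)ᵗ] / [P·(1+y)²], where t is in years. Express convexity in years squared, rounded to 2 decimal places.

31.67

With y = 0.0865:
  t   CF        PV=CF/(1+0.0865)^t    t·PV        t(t+1)·PV
  1        60.00        55.2232        55.2232         110.4464
  2        60.00        50.8267       101.6534         304.9601
  3        60.00        46.7802       140.3406         561.3624
  4        60.00        43.0559       172.2235         861.1173
  5        60.00        39.6280       198.1402       1,188.8412
  6     2,060.00     1,252.2436     7,513.4619      52,594.2331
  Σ                  1,487.7576     8,181.0427      55,620.9605
P = 1,487.7576.
Convexity = Σ t(t+1)·PV / [P·(1+y)²] = 55,620.9605 / (1,487.7576 × 1.180482) = 31.66991.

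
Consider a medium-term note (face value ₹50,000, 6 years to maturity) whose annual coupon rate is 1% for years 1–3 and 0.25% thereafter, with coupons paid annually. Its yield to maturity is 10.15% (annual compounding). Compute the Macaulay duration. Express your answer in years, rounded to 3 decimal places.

5.821 years

Periodic yield y = 0.1015. Discount each cash flow and weight by its year:
  t   CF        PV=CF/(1+0.1015)^t    t·PV
  1       500.00       453.9265       453.9265
  2       500.00       412.0985       824.1969
  3       500.00       374.1248     1,122.3744
  4       125.00        84.9126       339.6503
  5       125.00        77.0881       385.4406
  6    50,125.00    28,063.8582   168,383.1490
  Σ                 29,466.0086   171,508.7377
Price P = Σ PV = 29,466.0086.
Macaulay duration = Σ(t·PV) / P = 171,508.7377 / 29,466.0086 = 5.82056 years.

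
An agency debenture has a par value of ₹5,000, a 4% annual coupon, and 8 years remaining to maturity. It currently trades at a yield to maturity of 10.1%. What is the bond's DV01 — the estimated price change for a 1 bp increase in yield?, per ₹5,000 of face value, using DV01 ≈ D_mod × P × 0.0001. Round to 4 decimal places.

Periodic yield y = 0.101.
  t   CF        PV=CF/(1+0.101)^t    t·PV
  1       200.00       181.6530       181.6530
  2       200.00       164.9891       329.9783
  3       200.00       149.8539       449.5617
  4       200.00       136.1071       544.4283
  5       200.00       123.6213       618.1066
  6       200.00       112.2810       673.6857
  7       200.00       101.9809       713.8662
  8     5,200.00     2,408.2679    19,266.1430
  Σ                  3,378.7542    22,777.4228
P = 3,378.7542; D_Mac = 6.74137 yrs; D_mod = 6.12295 yrs.
DV01 ≈ 6.12295 × 3,378.7542 × 0.0001 = 2.068794.

₹2.0688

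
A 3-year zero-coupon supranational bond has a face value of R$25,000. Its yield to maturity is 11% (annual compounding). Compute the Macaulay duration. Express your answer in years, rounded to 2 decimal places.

A zero-coupon bond has a single cash flow at maturity, so its Macaulay duration equals its maturity: 3 years.

3.00 years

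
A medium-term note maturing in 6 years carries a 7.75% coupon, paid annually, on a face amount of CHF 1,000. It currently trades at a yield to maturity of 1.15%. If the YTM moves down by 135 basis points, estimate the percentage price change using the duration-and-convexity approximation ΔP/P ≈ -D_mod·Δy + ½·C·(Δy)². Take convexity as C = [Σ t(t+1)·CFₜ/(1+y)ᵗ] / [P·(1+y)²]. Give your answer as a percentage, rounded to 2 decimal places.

+7.22%

With y = 0.0115:
  t   CF        PV=CF/(1+0.0115)^t    t·PV        t(t+1)·PV
  1        77.50        76.6189        76.6189         153.2378
  2        77.50        75.7478       151.4956         454.4867
  3        77.50        74.8866       224.6598         898.6391
  4        77.50        74.0352       296.1407       1,480.7037
  5        77.50        73.1935       365.9673       2,195.8037
  6     1,077.50     1,006.0555     6,036.3332      42,254.3326
  Σ                  1,380.5374     7,151.2155      47,437.2035
P = 1,380.5374; D_Mac = 5.18002 yrs; D_mod = 5.12113 yrs; C = 33.58452.
Duration effect: -5.12113 × (-0.0135) = +0.069135
Convexity effect: 0.5 × 33.58452 × (-0.0135)² = +0.0030604
ΔP/P ≈ +0.069135 + 0.0030604 = +0.072196 = +7.2196%.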